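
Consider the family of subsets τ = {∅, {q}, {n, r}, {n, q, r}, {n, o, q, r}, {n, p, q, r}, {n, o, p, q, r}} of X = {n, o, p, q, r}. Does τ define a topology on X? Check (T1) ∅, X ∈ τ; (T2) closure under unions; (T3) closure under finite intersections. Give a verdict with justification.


τ IS a topology on X.

Axiom (T1): ∅ ∈ τ? Yes; X ∈ τ? Yes.
Axiom (T2/T3): check pairwise unions and intersections of members of τ.
All pairwise intersections and unions checked — each lies in τ. Therefore τ satisfies (T1), (T2), (T3): it IS a topology on X.


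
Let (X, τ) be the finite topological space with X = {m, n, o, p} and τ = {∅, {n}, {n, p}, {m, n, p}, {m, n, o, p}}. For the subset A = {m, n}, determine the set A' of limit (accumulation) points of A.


A' = {m, o, p}

For each x ∈ X, list the open sets U ∈ τ with x ∈ U, then check whether U ∩ (A ∖ {x}) ≠ ∅ for every such U.
  x = m: opens ∋ x are {m, n, p}, {m, n, o, p}; each meets A ∖ {m}, so x IS a limit point.
  x = n: open {n} ∋ x has {n} ∩ (A ∖ {n}) = ∅, so x is NOT a limit point.
  x = o: opens ∋ x are {m, n, o, p}; each meets A ∖ {o}, so x IS a limit point.
  x = p: opens ∋ x are {n, p}, {m, n, p}, {m, n, o, p}; each meets A ∖ {p}, so x IS a limit point.
Collecting: A' = {m, o, p}.


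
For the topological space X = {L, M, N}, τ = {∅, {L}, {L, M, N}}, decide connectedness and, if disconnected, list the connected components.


(X, τ) is connected.

Find clopen sets (U ∈ τ with X ∖ U ∈ τ):
  U = ∅, X ∖ U = {L, M, N} — both open, so U is clopen.
  U = {L, M, N}, X ∖ U = ∅ — both open, so U is clopen.
Only trivial clopens (∅ and X) exist, so (X, τ) is connected.
Compute connected components by grouping points that agree on all clopens:
  component: {L, M, N}


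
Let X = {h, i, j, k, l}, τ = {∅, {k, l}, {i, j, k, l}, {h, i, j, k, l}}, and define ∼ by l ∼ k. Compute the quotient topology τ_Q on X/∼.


X/∼ = {[h], [i], [j], [k=l]}; |τ_Q| = 4.

Equivalence classes: [h], [i], [j], [k=l].
Quotient map π: X → X/∼ sends h ↦ [h], i ↦ [i], j ↦ [j], k ↦ [k=l], l ↦ [k=l].
For each subset V ⊆ X/∼, compute π^{-1}(V) ⊆ X and check whether π^{-1}(V) ∈ τ. V is open in τ_Q iff π^{-1}(V) ∈ τ.
  V = {}: π^{-1}(V) = ∅ ∈ τ ✓.
  V = {[h]}: π^{-1}(V) = {h} ∉ τ ✗.
  V = {[i]}: π^{-1}(V) = {i} ∉ τ ✗.
  V = {[h], [i]}: π^{-1}(V) = {h, i} ∉ τ ✗.
  V = {[j]}: π^{-1}(V) = {j} ∉ τ ✗.
  V = {[h], [j]}: π^{-1}(V) = {h, j} ∉ τ ✗.
  V = {[i], [j]}: π^{-1}(V) = {i, j} ∉ τ ✗.
  V = {[h], [i], [j]}: π^{-1}(V) = {h, i, j} ∉ τ ✗.
  V = {[k=l]}: π^{-1}(V) = {k, l} ∈ τ ✓.
  V = {[h], [k=l]}: π^{-1}(V) = {h, k, l} ∉ τ ✗.
  V = {[i], [k=l]}: π^{-1}(V) = {i, k, l} ∉ τ ✗.
  V = {[h], [i], [k=l]}: π^{-1}(V) = {h, i, k, l} ∉ τ ✗.
  V = {[j], [k=l]}: π^{-1}(V) = {j, k, l} ∉ τ ✗.
  V = {[h], [j], [k=l]}: π^{-1}(V) = {h, j, k, l} ∉ τ ✗.
  V = {[i], [j], [k=l]}: π^{-1}(V) = {i, j, k, l} ∈ τ ✓.
  V = {[h], [i], [j], [k=l]}: π^{-1}(V) = {h, i, j, k, l} ∈ τ ✓.
Open sets in the quotient: τ_Q = {{}, {[k=l]}, {[i], [j], [k=l]}, {[h], [i], [j], [k=l]}} (4 elements).


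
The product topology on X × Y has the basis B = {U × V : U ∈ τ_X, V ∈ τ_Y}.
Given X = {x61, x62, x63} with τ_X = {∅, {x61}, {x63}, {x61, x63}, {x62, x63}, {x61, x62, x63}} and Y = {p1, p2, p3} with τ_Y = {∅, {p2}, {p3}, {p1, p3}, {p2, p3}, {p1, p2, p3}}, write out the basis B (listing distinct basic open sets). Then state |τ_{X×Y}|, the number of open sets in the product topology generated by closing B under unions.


Basis B = {∅ × ∅, {x61} × {p2}, {x61} × {p3}, {x63} × {p2}, {x63} × {p3}, {x61} × {p1, p3}, {x61} × {p2, p3}, {x61, x63} × {p2}, {x61, x63} × {p3}, {x62, x63} × {p2}, {x62, x63} × {p3}, {x63} × {p1, p3}, {x63} × {p2, p3}, {x61} × {p1, p2, p3}, {x61, x62, x63} × {p2}, {x61, x62, x63} × {p3}, {x63} × {p1, p2, p3}, {x61, x63} × {p1, p3}, {x61, x63} × {p2, p3}, {x62, x63} × {p1, p3}, {x62, x63} × {p2, p3}, {x61, x63} × {p1, p2, p3}, {x61, x62, x63} × {p1, p3}, {x61, x62, x63} × {p2, p3}, {x62, x63} × {p1, p2, p3}, {x61, x62, x63} × {p1, p2, p3}}; |τ_{X×Y}| = 108.

Enumerate products U × V with U ∈ τ_X, V ∈ τ_Y (deduplicated):
  ∅ × ∅ = {} (∅)
  {x61} × {p2} = {(x61,p2)}
  {x61} × {p3} = {(x61,p3)}
  {x63} × {p2} = {(x63,p2)}
  {x63} × {p3} = {(x63,p3)}
  {x61} × {p1, p3} = {(x61,p1), (x61,p3)}
  {x61} × {p2, p3} = {(x61,p2), (x61,p3)}
  {x61, x63} × {p2} = {(x61,p2), (x63,p2)}
  {x61, x63} × {p3} = {(x61,p3), (x63,p3)}
  {x62, x63} × {p2} = {(x62,p2), (x63,p2)}
  {x62, x63} × {p3} = {(x62,p3), (x63,p3)}
  {x63} × {p1, p3} = {(x63,p1), (x63,p3)}
  {x63} × {p2, p3} = {(x63,p2), (x63,p3)}
  {x61} × {p1, p2, p3} = {(x61,p1), (x61,p2), (x61,p3)}
  {x61, x62, x63} × {p2} = {(x61,p2), (x62,p2), (x63,p2)}
  {x61, x62, x63} × {p3} = {(x61,p3), (x62,p3), (x63,p3)}
  {x63} × {p1, p2, p3} = {(x63,p1), (x63,p2), (x63,p3)}
  {x61, x63} × {p1, p3} = {(x61,p1), (x61,p3), (x63,p1), (x63,p3)}
  {x61, x63} × {p2, p3} = {(x61,p2), (x61,p3), (x63,p2), (x63,p3)}
  {x62, x63} × {p1, p3} = {(x62,p1), (x62,p3), (x63,p1), (x63,p3)}
  {x62, x63} × {p2, p3} = {(x62,p2), (x62,p3), (x63,p2), (x63,p3)}
  {x61, x63} × {p1, p2, p3} = {(x61,p1), (x61,p2), (x61,p3), (x63,p1), (x63,p2), (x63,p3)}
  {x61, x62, x63} × {p1, p3} = {(x61,p1), (x61,p3), (x62,p1), (x62,p3), (x63,p1), (x63,p3)}
  {x61, x62, x63} × {p2, p3} = {(x61,p2), (x61,p3), (x62,p2), (x62,p3), (x63,p2), (x63,p3)}
  {x62, x63} × {p1, p2, p3} = {(x62,p1), (x62,p2), (x62,p3), (x63,p1), (x63,p2), (x63,p3)}
  {x61, x62, x63} × {p1, p2, p3} = {(x61,p1), (x61,p2), (x61,p3), (x62,p1), (x62,p2), (x62,p3), (x63,p1), (x63,p2), (x63,p3)}
These 26 distinct sets form the basis B.
Close under arbitrary unions to get τ_{X×Y}; counting gives |τ_{X×Y}| = 108.


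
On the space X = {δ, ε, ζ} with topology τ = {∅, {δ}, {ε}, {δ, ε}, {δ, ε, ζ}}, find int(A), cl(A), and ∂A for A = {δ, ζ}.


int(A) = {δ}, cl(A) = {δ, ζ}, ∂A = {ζ}.

Closed sets in (X, τ) are complements of opens:
  closed(X, τ) = {∅, {ζ}, {δ, ζ}, {ε, ζ}, {δ, ε, ζ}}.
int(A) = ⋃ {U ∈ τ : U ⊆ A}. Opens contained in A: ∅, {δ}.
Taking the union of these: int(A) = {δ}.
cl(A) = ⋂ {C closed : A ⊆ C}. Closed sets containing A: {δ, ζ}, {δ, ε, ζ}.
Intersecting these: cl(A) = {δ, ζ}.
∂A = cl(A) ∖ int(A) = {δ, ζ} ∖ {δ} = {ζ}.


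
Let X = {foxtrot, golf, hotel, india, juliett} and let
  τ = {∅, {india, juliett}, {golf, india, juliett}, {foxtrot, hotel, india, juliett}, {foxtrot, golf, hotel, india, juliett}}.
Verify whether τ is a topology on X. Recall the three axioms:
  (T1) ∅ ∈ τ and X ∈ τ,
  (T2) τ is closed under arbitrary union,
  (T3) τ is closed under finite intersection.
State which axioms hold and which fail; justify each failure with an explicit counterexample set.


τ IS a topology on X.

Axiom (T1): ∅ ∈ τ? Yes; X ∈ τ? Yes.
Axiom (T2/T3): check pairwise unions and intersections of members of τ.
All pairwise intersections and unions checked — each lies in τ. Therefore τ satisfies (T1), (T2), (T3): it IS a topology on X.


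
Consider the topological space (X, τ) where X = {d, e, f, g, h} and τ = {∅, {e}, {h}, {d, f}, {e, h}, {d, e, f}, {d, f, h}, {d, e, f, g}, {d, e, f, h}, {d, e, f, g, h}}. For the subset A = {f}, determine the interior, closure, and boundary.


int(A) = ∅, cl(A) = {d, f, g}, ∂A = {d, f, g}.

Closed sets in (X, τ) are complements of opens:
  closed(X, τ) = {∅, {g}, {h}, {e, g}, {g, h}, {d, f, g}, {e, g, h}, {d, e, f, g}, {d, f, g, h}, {d, e, f, g, h}}.
int(A) = ⋃ {U ∈ τ : U ⊆ A}. Opens contained in A: ∅.
Taking the union of these: int(A) = ∅.
cl(A) = ⋂ {C closed : A ⊆ C}. Closed sets containing A: {d, f, g}, {d, e, f, g}, {d, f, g, h}, {d, e, f, g, h}.
Intersecting these: cl(A) = {d, f, g}.
∂A = cl(A) ∖ int(A) = {d, f, g} ∖ ∅ = {d, f, g}.


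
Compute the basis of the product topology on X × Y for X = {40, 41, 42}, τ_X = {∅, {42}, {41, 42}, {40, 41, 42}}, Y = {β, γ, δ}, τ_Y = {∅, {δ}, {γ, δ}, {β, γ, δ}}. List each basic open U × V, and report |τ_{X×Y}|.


Basis B = {∅ × ∅, {42} × {δ}, {41, 42} × {δ}, {42} × {γ, δ}, {40, 41, 42} × {δ}, {42} × {β, γ, δ}, {41, 42} × {γ, δ}, {40, 41, 42} × {γ, δ}, {41, 42} × {β, γ, δ}, {40, 41, 42} × {β, γ, δ}}; |τ_{X×Y}| = 20.

Enumerate products U × V with U ∈ τ_X, V ∈ τ_Y (deduplicated):
  ∅ × ∅ = {} (∅)
  {42} × {δ} = {(42,δ)}
  {41, 42} × {δ} = {(41,δ), (42,δ)}
  {42} × {γ, δ} = {(42,γ), (42,δ)}
  {40, 41, 42} × {δ} = {(40,δ), (41,δ), (42,δ)}
  {42} × {β, γ, δ} = {(42,β), (42,γ), (42,δ)}
  {41, 42} × {γ, δ} = {(41,γ), (41,δ), (42,γ), (42,δ)}
  {40, 41, 42} × {γ, δ} = {(40,γ), (40,δ), (41,γ), (41,δ), (42,γ), (42,δ)}
  {41, 42} × {β, γ, δ} = {(41,β), (41,γ), (41,δ), (42,β), (42,γ), (42,δ)}
  {40, 41, 42} × {β, γ, δ} = {(40,β), (40,γ), (40,δ), (41,β), (41,γ), (41,δ), (42,β), (42,γ), (42,δ)}
These 10 distinct sets form the basis B.
Close under arbitrary unions to get τ_{X×Y}; counting gives |τ_{X×Y}| = 20.


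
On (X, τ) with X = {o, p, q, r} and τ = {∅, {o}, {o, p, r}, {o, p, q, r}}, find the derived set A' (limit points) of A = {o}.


A' = {p, q, r}

For each x ∈ X, list the open sets U ∈ τ with x ∈ U, then check whether U ∩ (A ∖ {x}) ≠ ∅ for every such U.
  x = o: open {o} ∋ x has {o} ∩ (A ∖ {o}) = ∅, so x is NOT a limit point.
  x = p: opens ∋ x are {o, p, r}, {o, p, q, r}; each meets A ∖ {p}, so x IS a limit point.
  x = q: opens ∋ x are {o, p, q, r}; each meets A ∖ {q}, so x IS a limit point.
  x = r: opens ∋ x are {o, p, r}, {o, p, q, r}; each meets A ∖ {r}, so x IS a limit point.
Collecting: A' = {p, q, r}.


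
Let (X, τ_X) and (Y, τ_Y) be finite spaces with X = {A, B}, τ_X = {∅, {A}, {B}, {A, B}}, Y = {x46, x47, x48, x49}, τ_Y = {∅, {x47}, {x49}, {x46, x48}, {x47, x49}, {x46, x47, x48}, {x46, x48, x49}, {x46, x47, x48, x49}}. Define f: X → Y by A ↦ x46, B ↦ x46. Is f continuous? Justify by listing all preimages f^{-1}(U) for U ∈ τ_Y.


f IS continuous.

Compute f^{-1}(U) for each U ∈ τ_Y:
  U = ∅: f^{-1}(U) = ∅ ∈ τ_X ✓.
  U = {x47}: f^{-1}(U) = ∅ ∈ τ_X ✓.
  U = {x49}: f^{-1}(U) = ∅ ∈ τ_X ✓.
  U = {x46, x48}: f^{-1}(U) = {A, B} ∈ τ_X ✓.
  U = {x47, x49}: f^{-1}(U) = ∅ ∈ τ_X ✓.
  U = {x46, x47, x48}: f^{-1}(U) = {A, B} ∈ τ_X ✓.
  U = {x46, x48, x49}: f^{-1}(U) = {A, B} ∈ τ_X ✓.
  U = {x46, x47, x48, x49}: f^{-1}(U) = {A, B} ∈ τ_X ✓.
Every preimage lies in τ_X, so f IS continuous.


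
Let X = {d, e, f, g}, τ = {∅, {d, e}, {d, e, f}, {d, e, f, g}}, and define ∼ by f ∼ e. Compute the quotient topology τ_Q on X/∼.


X/∼ = {[d], [e=f], [g]}; |τ_Q| = 3.

Equivalence classes: [d], [e=f], [g].
Quotient map π: X → X/∼ sends d ↦ [d], e ↦ [e=f], f ↦ [e=f], g ↦ [g].
For each subset V ⊆ X/∼, compute π^{-1}(V) ⊆ X and check whether π^{-1}(V) ∈ τ. V is open in τ_Q iff π^{-1}(V) ∈ τ.
  V = {}: π^{-1}(V) = ∅ ∈ τ ✓.
  V = {[d]}: π^{-1}(V) = {d} ∉ τ ✗.
  V = {[e=f]}: π^{-1}(V) = {e, f} ∉ τ ✗.
  V = {[d], [e=f]}: π^{-1}(V) = {d, e, f} ∈ τ ✓.
  V = {[g]}: π^{-1}(V) = {g} ∉ τ ✗.
  V = {[d], [g]}: π^{-1}(V) = {d, g} ∉ τ ✗.
  V = {[e=f], [g]}: π^{-1}(V) = {e, f, g} ∉ τ ✗.
  V = {[d], [e=f], [g]}: π^{-1}(V) = {d, e, f, g} ∈ τ ✓.
Open sets in the quotient: τ_Q = {{}, {[d], [e=f]}, {[d], [e=f], [g]}} (3 elements).


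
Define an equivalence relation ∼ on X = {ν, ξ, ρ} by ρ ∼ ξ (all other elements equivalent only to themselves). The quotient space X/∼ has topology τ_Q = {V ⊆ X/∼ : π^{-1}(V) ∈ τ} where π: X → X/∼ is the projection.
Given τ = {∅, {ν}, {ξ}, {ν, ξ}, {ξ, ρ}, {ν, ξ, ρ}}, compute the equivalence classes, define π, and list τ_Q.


X/∼ = {[ν], [ξ=ρ]}; |τ_Q| = 4.

Equivalence classes: [ν], [ξ=ρ].
Quotient map π: X → X/∼ sends ν ↦ [ν], ξ ↦ [ξ=ρ], ρ ↦ [ξ=ρ].
For each subset V ⊆ X/∼, compute π^{-1}(V) ⊆ X and check whether π^{-1}(V) ∈ τ. V is open in τ_Q iff π^{-1}(V) ∈ τ.
  V = {}: π^{-1}(V) = ∅ ∈ τ ✓.
  V = {[ν]}: π^{-1}(V) = {ν} ∈ τ ✓.
  V = {[ξ=ρ]}: π^{-1}(V) = {ξ, ρ} ∈ τ ✓.
  V = {[ν], [ξ=ρ]}: π^{-1}(V) = {ν, ξ, ρ} ∈ τ ✓.
Open sets in the quotient: τ_Q = {{}, {[ν]}, {[ξ=ρ]}, {[ν], [ξ=ρ]}} (4 elements).


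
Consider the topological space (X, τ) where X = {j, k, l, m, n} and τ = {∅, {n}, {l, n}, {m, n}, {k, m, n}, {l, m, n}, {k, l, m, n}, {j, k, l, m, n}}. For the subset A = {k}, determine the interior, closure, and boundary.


int(A) = ∅, cl(A) = {j, k}, ∂A = {j, k}.

Closed sets in (X, τ) are complements of opens:
  closed(X, τ) = {∅, {j}, {j, k}, {j, l}, {j, k, l}, {j, k, m}, {j, k, l, m}, {j, k, l, m, n}}.
int(A) = ⋃ {U ∈ τ : U ⊆ A}. Opens contained in A: ∅.
Taking the union of these: int(A) = ∅.
cl(A) = ⋂ {C closed : A ⊆ C}. Closed sets containing A: {j, k}, {j, k, l}, {j, k, m}, {j, k, l, m}, {j, k, l, m, n}.
Intersecting these: cl(A) = {j, k}.
∂A = cl(A) ∖ int(A) = {j, k} ∖ ∅ = {j, k}.


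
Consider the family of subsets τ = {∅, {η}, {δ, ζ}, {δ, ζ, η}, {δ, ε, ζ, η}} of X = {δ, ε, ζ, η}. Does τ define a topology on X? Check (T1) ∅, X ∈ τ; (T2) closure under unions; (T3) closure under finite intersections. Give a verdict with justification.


τ IS a topology on X.

Axiom (T1): ∅ ∈ τ? Yes; X ∈ τ? Yes.
Axiom (T2/T3): check pairwise unions and intersections of members of τ.
All pairwise intersections and unions checked — each lies in τ. Therefore τ satisfies (T1), (T2), (T3): it IS a topology on X.


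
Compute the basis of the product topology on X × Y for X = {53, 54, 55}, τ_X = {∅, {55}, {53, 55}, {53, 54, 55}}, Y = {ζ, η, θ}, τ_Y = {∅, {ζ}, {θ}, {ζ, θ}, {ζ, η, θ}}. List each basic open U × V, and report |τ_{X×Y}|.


Basis B = {∅ × ∅, {55} × {ζ}, {55} × {θ}, {53, 55} × {ζ}, {53, 55} × {θ}, {55} × {ζ, θ}, {53, 54, 55} × {ζ}, {53, 54, 55} × {θ}, {55} × {ζ, η, θ}, {53, 55} × {ζ, θ}, {53, 55} × {ζ, η, θ}, {53, 54, 55} × {ζ, θ}, {53, 54, 55} × {ζ, η, θ}}; |τ_{X×Y}| = 30.

Enumerate products U × V with U ∈ τ_X, V ∈ τ_Y (deduplicated):
  ∅ × ∅ = {} (∅)
  {55} × {ζ} = {(55,ζ)}
  {55} × {θ} = {(55,θ)}
  {53, 55} × {ζ} = {(53,ζ), (55,ζ)}
  {53, 55} × {θ} = {(53,θ), (55,θ)}
  {55} × {ζ, θ} = {(55,ζ), (55,θ)}
  {53, 54, 55} × {ζ} = {(53,ζ), (54,ζ), (55,ζ)}
  {53, 54, 55} × {θ} = {(53,θ), (54,θ), (55,θ)}
  {55} × {ζ, η, θ} = {(55,ζ), (55,η), (55,θ)}
  {53, 55} × {ζ, θ} = {(53,ζ), (53,θ), (55,ζ), (55,θ)}
  {53, 55} × {ζ, η, θ} = {(53,ζ), (53,η), (53,θ), (55,ζ), (55,η), (55,θ)}
  {53, 54, 55} × {ζ, θ} = {(53,ζ), (53,θ), (54,ζ), (54,θ), (55,ζ), (55,θ)}
  {53, 54, 55} × {ζ, η, θ} = {(53,ζ), (53,η), (53,θ), (54,ζ), (54,η), (54,θ), (55,ζ), (55,η), (55,θ)}
These 13 distinct sets form the basis B.
Close under arbitrary unions to get τ_{X×Y}; counting gives |τ_{X×Y}| = 30.


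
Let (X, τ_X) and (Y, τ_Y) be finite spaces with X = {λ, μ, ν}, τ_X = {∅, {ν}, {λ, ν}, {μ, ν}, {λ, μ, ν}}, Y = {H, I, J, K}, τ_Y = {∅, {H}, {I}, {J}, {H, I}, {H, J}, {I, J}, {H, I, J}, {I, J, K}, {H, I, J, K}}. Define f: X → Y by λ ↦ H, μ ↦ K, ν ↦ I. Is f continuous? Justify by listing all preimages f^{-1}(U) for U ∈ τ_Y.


f is NOT continuous.

Compute f^{-1}(U) for each U ∈ τ_Y:
  U = ∅: f^{-1}(U) = ∅ ∈ τ_X ✓.
  U = {H}: f^{-1}(U) = {λ} ∉ τ_X ✗.
  U = {I}: f^{-1}(U) = {ν} ∈ τ_X ✓.
  U = {J}: f^{-1}(U) = ∅ ∈ τ_X ✓.
  U = {H, I}: f^{-1}(U) = {λ, ν} ∈ τ_X ✓.
  U = {H, J}: f^{-1}(U) = {λ} ∉ τ_X ✗.
  U = {I, J}: f^{-1}(U) = {ν} ∈ τ_X ✓.
  U = {H, I, J}: f^{-1}(U) = {λ, ν} ∈ τ_X ✓.
  U = {I, J, K}: f^{-1}(U) = {μ, ν} ∈ τ_X ✓.
  U = {H, I, J, K}: f^{-1}(U) = {λ, μ, ν} ∈ τ_X ✓.
Found U = {H} with f^{-1}(U) = {λ} not in τ_X. Therefore f is NOT continuous.


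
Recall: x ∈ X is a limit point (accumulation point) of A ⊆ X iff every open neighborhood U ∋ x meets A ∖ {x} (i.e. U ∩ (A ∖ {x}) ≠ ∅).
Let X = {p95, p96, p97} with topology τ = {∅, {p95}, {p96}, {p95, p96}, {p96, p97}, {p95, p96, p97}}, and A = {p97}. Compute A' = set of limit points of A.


A' = ∅

For each x ∈ X, list the open sets U ∈ τ with x ∈ U, then check whether U ∩ (A ∖ {x}) ≠ ∅ for every such U.
  x = p95: open {p95} ∋ x has {p95} ∩ (A ∖ {p95}) = ∅, so x is NOT a limit point.
  x = p96: open {p96} ∋ x has {p96} ∩ (A ∖ {p96}) = ∅, so x is NOT a limit point.
  x = p97: open {p96, p97} ∋ x has {p96, p97} ∩ (A ∖ {p97}) = ∅, so x is NOT a limit point.
Collecting: A' = ∅.


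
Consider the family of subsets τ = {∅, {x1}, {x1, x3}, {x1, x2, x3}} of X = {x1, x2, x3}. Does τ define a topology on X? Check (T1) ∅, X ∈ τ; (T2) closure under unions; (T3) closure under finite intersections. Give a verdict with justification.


τ IS a topology on X.

Axiom (T1): ∅ ∈ τ? Yes; X ∈ τ? Yes.
Axiom (T2/T3): check pairwise unions and intersections of members of τ.
All pairwise intersections and unions checked — each lies in τ. Therefore τ satisfies (T1), (T2), (T3): it IS a topology on X.


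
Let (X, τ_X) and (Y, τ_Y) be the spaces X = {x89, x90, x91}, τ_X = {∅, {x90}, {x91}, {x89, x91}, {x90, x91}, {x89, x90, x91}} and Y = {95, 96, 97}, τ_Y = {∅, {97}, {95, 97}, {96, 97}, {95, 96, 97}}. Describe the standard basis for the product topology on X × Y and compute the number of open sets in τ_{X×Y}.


Basis B = {∅ × ∅, {x90} × {97}, {x91} × {97}, {x89, x91} × {97}, {x90} × {95, 97}, {x90} × {96, 97}, {x90, x91} × {97}, {x91} × {95, 97}, {x91} × {96, 97}, {x89, x90, x91} × {97}, {x90} × {95, 96, 97}, {x91} × {95, 96, 97}, {x89, x91} × {95, 97}, {x89, x91} × {96, 97}, {x90, x91} × {95, 97}, {x90, x91} × {96, 97}, {x89, x91} × {95, 96, 97}, {x89, x90, x91} × {95, 97}, {x89, x90, x91} × {96, 97}, {x90, x91} × {95, 96, 97}, {x89, x90, x91} × {95, 96, 97}}; |τ_{X×Y}| = 70.

Enumerate products U × V with U ∈ τ_X, V ∈ τ_Y (deduplicated):
  ∅ × ∅ = {} (∅)
  {x90} × {97} = {(x90,97)}
  {x91} × {97} = {(x91,97)}
  {x89, x91} × {97} = {(x89,97), (x91,97)}
  {x90} × {95, 97} = {(x90,95), (x90,97)}
  {x90} × {96, 97} = {(x90,96), (x90,97)}
  {x90, x91} × {97} = {(x90,97), (x91,97)}
  {x91} × {95, 97} = {(x91,95), (x91,97)}
  {x91} × {96, 97} = {(x91,96), (x91,97)}
  {x89, x90, x91} × {97} = {(x89,97), (x90,97), (x91,97)}
  {x90} × {95, 96, 97} = {(x90,95), (x90,96), (x90,97)}
  {x91} × {95, 96, 97} = {(x91,95), (x91,96), (x91,97)}
  {x89, x91} × {95, 97} = {(x89,95), (x89,97), (x91,95), (x91,97)}
  {x89, x91} × {96, 97} = {(x89,96), (x89,97), (x91,96), (x91,97)}
  {x90, x91} × {95, 97} = {(x90,95), (x90,97), (x91,95), (x91,97)}
  {x90, x91} × {96, 97} = {(x90,96), (x90,97), (x91,96), (x91,97)}
  {x89, x91} × {95, 96, 97} = {(x89,95), (x89,96), (x89,97), (x91,95), (x91,96), (x91,97)}
  {x89, x90, x91} × {95, 97} = {(x89,95), (x89,97), (x90,95), (x90,97), (x91,95), (x91,97)}
  {x89, x90, x91} × {96, 97} = {(x89,96), (x89,97), (x90,96), (x90,97), (x91,96), (x91,97)}
  {x90, x91} × {95, 96, 97} = {(x90,95), (x90,96), (x90,97), (x91,95), (x91,96), (x91,97)}
  {x89, x90, x91} × {95, 96, 97} = {(x89,95), (x89,96), (x89,97), (x90,95), (x90,96), (x90,97), (x91,95), (x91,96), (x91,97)}
These 21 distinct sets form the basis B.
Close under arbitrary unions to get τ_{X×Y}; counting gives |τ_{X×Y}| = 70.


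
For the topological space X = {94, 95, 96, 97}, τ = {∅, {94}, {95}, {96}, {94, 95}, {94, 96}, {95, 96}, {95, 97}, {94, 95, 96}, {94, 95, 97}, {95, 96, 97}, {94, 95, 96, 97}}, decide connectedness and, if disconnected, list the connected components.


(X, τ) is disconnected; components = [{94}, {96}, {95, 97}].

Find clopen sets (U ∈ τ with X ∖ U ∈ τ):
  U = ∅, X ∖ U = {94, 95, 96, 97} — both open, so U is clopen.
  U = {94}, X ∖ U = {95, 96, 97} — both open, so U is clopen.
  U = {96}, X ∖ U = {94, 95, 97} — both open, so U is clopen.
  U = {94, 96}, X ∖ U = {95, 97} — both open, so U is clopen.
  U = {95, 97}, X ∖ U = {94, 96} — both open, so U is clopen.
  U = {94, 95, 97}, X ∖ U = {96} — both open, so U is clopen.
  U = {95, 96, 97}, X ∖ U = {94} — both open, so U is clopen.
  U = {94, 95, 96, 97}, X ∖ U = ∅ — both open, so U is clopen.
Nontrivial clopen(s) exist: e.g. {94}. So (X, τ) is disconnected.
Compute connected components by grouping points that agree on all clopens:
  component: {94}
  component: {96}
  component: {95, 97}


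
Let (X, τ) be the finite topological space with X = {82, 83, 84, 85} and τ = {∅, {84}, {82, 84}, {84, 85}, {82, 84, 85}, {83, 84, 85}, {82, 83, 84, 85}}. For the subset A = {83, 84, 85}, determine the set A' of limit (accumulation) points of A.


A' = {82, 83, 85}

For each x ∈ X, list the open sets U ∈ τ with x ∈ U, then check whether U ∩ (A ∖ {x}) ≠ ∅ for every such U.
  x = 82: opens ∋ x are {82, 84}, {82, 84, 85}, {82, 83, 84, 85}; each meets A ∖ {82}, so x IS a limit point.
  x = 83: opens ∋ x are {83, 84, 85}, {82, 83, 84, 85}; each meets A ∖ {83}, so x IS a limit point.
  x = 84: open {84} ∋ x has {84} ∩ (A ∖ {84}) = ∅, so x is NOT a limit point.
  x = 85: opens ∋ x are {84, 85}, {82, 84, 85}, {83, 84, 85}, {82, 83, 84, 85}; each meets A ∖ {85}, so x IS a limit point.
Collecting: A' = {82, 83, 85}.


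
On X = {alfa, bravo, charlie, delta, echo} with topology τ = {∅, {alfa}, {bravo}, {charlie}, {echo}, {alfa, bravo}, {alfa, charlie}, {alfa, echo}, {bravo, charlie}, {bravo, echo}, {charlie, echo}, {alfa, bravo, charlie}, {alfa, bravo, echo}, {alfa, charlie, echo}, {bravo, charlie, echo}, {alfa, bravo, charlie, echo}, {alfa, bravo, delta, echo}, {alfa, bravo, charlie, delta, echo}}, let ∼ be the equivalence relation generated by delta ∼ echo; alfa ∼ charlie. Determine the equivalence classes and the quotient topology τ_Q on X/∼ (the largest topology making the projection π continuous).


X/∼ = {[alfa=charlie], [bravo], [delta=echo]}; |τ_Q| = 5.

Equivalence classes: [alfa=charlie], [bravo], [delta=echo].
Quotient map π: X → X/∼ sends alfa ↦ [alfa=charlie], bravo ↦ [bravo], charlie ↦ [alfa=charlie], delta ↦ [delta=echo], echo ↦ [delta=echo].
For each subset V ⊆ X/∼, compute π^{-1}(V) ⊆ X and check whether π^{-1}(V) ∈ τ. V is open in τ_Q iff π^{-1}(V) ∈ τ.
  V = {}: π^{-1}(V) = ∅ ∈ τ ✓.
  V = {[alfa=charlie]}: π^{-1}(V) = {alfa, charlie} ∈ τ ✓.
  V = {[bravo]}: π^{-1}(V) = {bravo} ∈ τ ✓.
  V = {[alfa=charlie], [bravo]}: π^{-1}(V) = {alfa, bravo, charlie} ∈ τ ✓.
  V = {[delta=echo]}: π^{-1}(V) = {delta, echo} ∉ τ ✗.
  V = {[alfa=charlie], [delta=echo]}: π^{-1}(V) = {alfa, charlie, delta, echo} ∉ τ ✗.
  V = {[bravo], [delta=echo]}: π^{-1}(V) = {bravo, delta, echo} ∉ τ ✗.
  V = {[alfa=charlie], [bravo], [delta=echo]}: π^{-1}(V) = {alfa, bravo, charlie, delta, echo} ∈ τ ✓.
Open sets in the quotient: τ_Q = {{}, {[alfa=charlie]}, {[bravo]}, {[alfa=charlie], [bravo]}, {[alfa=charlie], [bravo], [delta=echo]}} (5 elements).


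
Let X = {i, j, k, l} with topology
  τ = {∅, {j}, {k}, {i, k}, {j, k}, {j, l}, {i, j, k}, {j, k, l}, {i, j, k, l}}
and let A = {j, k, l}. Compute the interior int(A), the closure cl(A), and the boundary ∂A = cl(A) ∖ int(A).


int(A) = {j, k, l}, cl(A) = {i, j, k, l}, ∂A = {i}.

Closed sets in (X, τ) are complements of opens:
  closed(X, τ) = {∅, {i}, {l}, {i, k}, {i, l}, {j, l}, {i, j, l}, {i, k, l}, {i, j, k, l}}.
int(A) = ⋃ {U ∈ τ : U ⊆ A}. Opens contained in A: ∅, {j}, {k}, {j, k}, {j, l}, {j, k, l}.
Taking the union of these: int(A) = {j, k, l}.
cl(A) = ⋂ {C closed : A ⊆ C}. Closed sets containing A: {i, j, k, l}.
Intersecting these: cl(A) = {i, j, k, l}.
∂A = cl(A) ∖ int(A) = {i, j, k, l} ∖ {j, k, l} = {i}.


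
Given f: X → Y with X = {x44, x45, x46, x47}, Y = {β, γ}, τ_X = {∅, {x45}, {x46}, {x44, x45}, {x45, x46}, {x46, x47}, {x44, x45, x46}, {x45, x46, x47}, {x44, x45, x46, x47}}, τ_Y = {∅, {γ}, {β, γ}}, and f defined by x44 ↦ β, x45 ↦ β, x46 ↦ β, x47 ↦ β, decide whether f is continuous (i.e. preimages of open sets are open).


f IS continuous.

Compute f^{-1}(U) for each U ∈ τ_Y:
  U = ∅: f^{-1}(U) = ∅ ∈ τ_X ✓.
  U = {γ}: f^{-1}(U) = ∅ ∈ τ_X ✓.
  U = {β, γ}: f^{-1}(U) = {x44, x45, x46, x47} ∈ τ_X ✓.
Every preimage lies in τ_X, so f IS continuous.


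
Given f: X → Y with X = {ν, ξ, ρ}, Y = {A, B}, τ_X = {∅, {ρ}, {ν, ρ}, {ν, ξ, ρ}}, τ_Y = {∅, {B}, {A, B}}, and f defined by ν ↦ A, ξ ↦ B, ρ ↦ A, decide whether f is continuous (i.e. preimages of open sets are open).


f is NOT continuous.

Compute f^{-1}(U) for each U ∈ τ_Y:
  U = ∅: f^{-1}(U) = ∅ ∈ τ_X ✓.
  U = {B}: f^{-1}(U) = {ξ} ∉ τ_X ✗.
  U = {A, B}: f^{-1}(U) = {ν, ξ, ρ} ∈ τ_X ✓.
Found U = {B} with f^{-1}(U) = {ξ} not in τ_X. Therefore f is NOT continuous.


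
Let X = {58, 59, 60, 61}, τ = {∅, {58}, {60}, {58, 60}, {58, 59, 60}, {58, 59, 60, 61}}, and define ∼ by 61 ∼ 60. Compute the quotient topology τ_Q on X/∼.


X/∼ = {[58], [59], [60=61]}; |τ_Q| = 3.

Equivalence classes: [58], [59], [60=61].
Quotient map π: X → X/∼ sends 58 ↦ [58], 59 ↦ [59], 60 ↦ [60=61], 61 ↦ [60=61].
For each subset V ⊆ X/∼, compute π^{-1}(V) ⊆ X and check whether π^{-1}(V) ∈ τ. V is open in τ_Q iff π^{-1}(V) ∈ τ.
  V = {}: π^{-1}(V) = ∅ ∈ τ ✓.
  V = {[58]}: π^{-1}(V) = {58} ∈ τ ✓.
  V = {[59]}: π^{-1}(V) = {59} ∉ τ ✗.
  V = {[58], [59]}: π^{-1}(V) = {58, 59} ∉ τ ✗.
  V = {[60=61]}: π^{-1}(V) = {60, 61} ∉ τ ✗.
  V = {[58], [60=61]}: π^{-1}(V) = {58, 60, 61} ∉ τ ✗.
  V = {[59], [60=61]}: π^{-1}(V) = {59, 60, 61} ∉ τ ✗.
  V = {[58], [59], [60=61]}: π^{-1}(V) = {58, 59, 60, 61} ∈ τ ✓.
Open sets in the quotient: τ_Q = {{}, {[58]}, {[58], [59], [60=61]}} (3 elements).


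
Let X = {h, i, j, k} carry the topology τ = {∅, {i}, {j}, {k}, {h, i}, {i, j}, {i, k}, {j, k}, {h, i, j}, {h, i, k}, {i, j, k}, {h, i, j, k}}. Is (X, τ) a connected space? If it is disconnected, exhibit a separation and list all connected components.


(X, τ) is disconnected; components = [{j}, {k}, {h, i}].

Find clopen sets (U ∈ τ with X ∖ U ∈ τ):
  U = ∅, X ∖ U = {h, i, j, k} — both open, so U is clopen.
  U = {j}, X ∖ U = {h, i, k} — both open, so U is clopen.
  U = {k}, X ∖ U = {h, i, j} — both open, so U is clopen.
  U = {h, i}, X ∖ U = {j, k} — both open, so U is clopen.
  U = {j, k}, X ∖ U = {h, i} — both open, so U is clopen.
  U = {h, i, j}, X ∖ U = {k} — both open, so U is clopen.
  U = {h, i, k}, X ∖ U = {j} — both open, so U is clopen.
  U = {h, i, j, k}, X ∖ U = ∅ — both open, so U is clopen.
Nontrivial clopen(s) exist: e.g. {h, i, k}. So (X, τ) is disconnected.
Compute connected components by grouping points that agree on all clopens:
  component: {j}
  component: {k}
  component: {h, i}


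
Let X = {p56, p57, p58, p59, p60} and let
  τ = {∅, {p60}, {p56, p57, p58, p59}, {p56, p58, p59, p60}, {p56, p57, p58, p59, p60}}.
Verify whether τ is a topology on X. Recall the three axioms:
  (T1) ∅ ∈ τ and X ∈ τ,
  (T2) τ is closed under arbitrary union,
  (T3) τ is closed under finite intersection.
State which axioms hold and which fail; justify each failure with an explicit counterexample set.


τ is NOT a topology on X.

Axiom (T1): ∅ ∈ τ? Yes; X ∈ τ? Yes.
Axiom (T2/T3): check pairwise unions and intersections of members of τ.
Counterexample for (T3): {p56, p57, p58, p59} ∩ {p56, p58, p59, p60} = {p56, p58, p59} ∉ τ. Therefore τ is NOT a topology.


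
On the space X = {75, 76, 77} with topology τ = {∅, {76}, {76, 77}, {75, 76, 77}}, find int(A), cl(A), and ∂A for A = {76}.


int(A) = {76}, cl(A) = {75, 76, 77}, ∂A = {75, 77}.

Closed sets in (X, τ) are complements of opens:
  closed(X, τ) = {∅, {75}, {75, 77}, {75, 76, 77}}.
int(A) = ⋃ {U ∈ τ : U ⊆ A}. Opens contained in A: ∅, {76}.
Taking the union of these: int(A) = {76}.
cl(A) = ⋂ {C closed : A ⊆ C}. Closed sets containing A: {75, 76, 77}.
Intersecting these: cl(A) = {75, 76, 77}.
∂A = cl(A) ∖ int(A) = {75, 76, 77} ∖ {76} = {75, 77}.


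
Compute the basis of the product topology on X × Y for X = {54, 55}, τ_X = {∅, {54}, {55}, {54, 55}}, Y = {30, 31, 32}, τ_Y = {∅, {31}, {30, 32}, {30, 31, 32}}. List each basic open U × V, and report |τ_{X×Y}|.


Basis B = {∅ × ∅, {54} × {31}, {55} × {31}, {54} × {30, 32}, {54, 55} × {31}, {55} × {30, 32}, {54} × {30, 31, 32}, {55} × {30, 31, 32}, {54, 55} × {30, 32}, {54, 55} × {30, 31, 32}}; |τ_{X×Y}| = 16.

Enumerate products U × V with U ∈ τ_X, V ∈ τ_Y (deduplicated):
  ∅ × ∅ = {} (∅)
  {54} × {31} = {(54,31)}
  {55} × {31} = {(55,31)}
  {54} × {30, 32} = {(54,30), (54,32)}
  {54, 55} × {31} = {(54,31), (55,31)}
  {55} × {30, 32} = {(55,30), (55,32)}
  {54} × {30, 31, 32} = {(54,30), (54,31), (54,32)}
  {55} × {30, 31, 32} = {(55,30), (55,31), (55,32)}
  {54, 55} × {30, 32} = {(54,30), (54,32), (55,30), (55,32)}
  {54, 55} × {30, 31, 32} = {(54,30), (54,31), (54,32), (55,30), (55,31), (55,32)}
These 10 distinct sets form the basis B.
Close under arbitrary unions to get τ_{X×Y}; counting gives |τ_{X×Y}| = 16.


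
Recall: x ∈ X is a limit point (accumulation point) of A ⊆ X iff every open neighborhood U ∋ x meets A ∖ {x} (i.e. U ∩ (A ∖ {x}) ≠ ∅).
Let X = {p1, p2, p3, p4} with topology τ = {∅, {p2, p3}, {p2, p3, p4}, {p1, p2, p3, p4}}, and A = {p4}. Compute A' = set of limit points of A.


A' = {p1}

For each x ∈ X, list the open sets U ∈ τ with x ∈ U, then check whether U ∩ (A ∖ {x}) ≠ ∅ for every such U.
  x = p1: opens ∋ x are {p1, p2, p3, p4}; each meets A ∖ {p1}, so x IS a limit point.
  x = p2: open {p2, p3} ∋ x has {p2, p3} ∩ (A ∖ {p2}) = ∅, so x is NOT a limit point.
  x = p3: open {p2, p3} ∋ x has {p2, p3} ∩ (A ∖ {p3}) = ∅, so x is NOT a limit point.
  x = p4: open {p2, p3, p4} ∋ x has {p2, p3, p4} ∩ (A ∖ {p4}) = ∅, so x is NOT a limit point.
Collecting: A' = {p1}.


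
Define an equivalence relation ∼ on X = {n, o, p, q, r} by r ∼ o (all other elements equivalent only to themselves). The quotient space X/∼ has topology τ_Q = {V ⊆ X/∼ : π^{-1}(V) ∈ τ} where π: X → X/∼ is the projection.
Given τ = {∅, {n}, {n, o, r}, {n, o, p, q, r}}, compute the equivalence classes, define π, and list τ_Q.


X/∼ = {[n], [o=r], [p], [q]}; |τ_Q| = 4.

Equivalence classes: [n], [o=r], [p], [q].
Quotient map π: X → X/∼ sends n ↦ [n], o ↦ [o=r], p ↦ [p], q ↦ [q], r ↦ [o=r].
For each subset V ⊆ X/∼, compute π^{-1}(V) ⊆ X and check whether π^{-1}(V) ∈ τ. V is open in τ_Q iff π^{-1}(V) ∈ τ.
  V = {}: π^{-1}(V) = ∅ ∈ τ ✓.
  V = {[n]}: π^{-1}(V) = {n} ∈ τ ✓.
  V = {[o=r]}: π^{-1}(V) = {o, r} ∉ τ ✗.
  V = {[n], [o=r]}: π^{-1}(V) = {n, o, r} ∈ τ ✓.
  V = {[p]}: π^{-1}(V) = {p} ∉ τ ✗.
  V = {[n], [p]}: π^{-1}(V) = {n, p} ∉ τ ✗.
  V = {[o=r], [p]}: π^{-1}(V) = {o, p, r} ∉ τ ✗.
  V = {[n], [o=r], [p]}: π^{-1}(V) = {n, o, p, r} ∉ τ ✗.
  V = {[q]}: π^{-1}(V) = {q} ∉ τ ✗.
  V = {[n], [q]}: π^{-1}(V) = {n, q} ∉ τ ✗.
  V = {[o=r], [q]}: π^{-1}(V) = {o, q, r} ∉ τ ✗.
  V = {[n], [o=r], [q]}: π^{-1}(V) = {n, o, q, r} ∉ τ ✗.
  V = {[p], [q]}: π^{-1}(V) = {p, q} ∉ τ ✗.
  V = {[n], [p], [q]}: π^{-1}(V) = {n, p, q} ∉ τ ✗.
  V = {[o=r], [p], [q]}: π^{-1}(V) = {o, p, q, r} ∉ τ ✗.
  V = {[n], [o=r], [p], [q]}: π^{-1}(V) = {n, o, p, q, r} ∈ τ ✓.
Open sets in the quotient: τ_Q = {{}, {[n]}, {[n], [o=r]}, {[n], [o=r], [p], [q]}} (4 elements).


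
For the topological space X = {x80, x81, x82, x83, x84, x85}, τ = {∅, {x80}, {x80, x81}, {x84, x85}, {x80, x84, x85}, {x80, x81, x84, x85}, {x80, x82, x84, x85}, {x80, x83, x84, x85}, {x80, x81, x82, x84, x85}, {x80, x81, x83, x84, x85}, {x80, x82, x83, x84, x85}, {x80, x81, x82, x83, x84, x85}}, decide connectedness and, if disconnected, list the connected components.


(X, τ) is connected.

Find clopen sets (U ∈ τ with X ∖ U ∈ τ):
  U = ∅, X ∖ U = {x80, x81, x82, x83, x84, x85} — both open, so U is clopen.
  U = {x80, x81, x82, x83, x84, x85}, X ∖ U = ∅ — both open, so U is clopen.
Only trivial clopens (∅ and X) exist, so (X, τ) is connected.
Compute connected components by grouping points that agree on all clopens:
  component: {x80, x81, x82, x83, x84, x85}


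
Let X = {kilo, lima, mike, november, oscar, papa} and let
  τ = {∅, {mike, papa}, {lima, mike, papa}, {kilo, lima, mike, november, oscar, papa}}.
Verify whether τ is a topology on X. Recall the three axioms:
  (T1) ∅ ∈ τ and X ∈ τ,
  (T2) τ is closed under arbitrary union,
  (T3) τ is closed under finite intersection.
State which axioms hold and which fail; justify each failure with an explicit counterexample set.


τ IS a topology on X.

Axiom (T1): ∅ ∈ τ? Yes; X ∈ τ? Yes.
Axiom (T2/T3): check pairwise unions and intersections of members of τ.
All pairwise intersections and unions checked — each lies in τ. Therefore τ satisfies (T1), (T2), (T3): it IS a topology on X.


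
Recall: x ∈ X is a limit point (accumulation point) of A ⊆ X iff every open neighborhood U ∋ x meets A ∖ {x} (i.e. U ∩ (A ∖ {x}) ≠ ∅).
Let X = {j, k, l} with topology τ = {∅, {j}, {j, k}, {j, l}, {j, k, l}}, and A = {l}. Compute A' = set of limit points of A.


A' = ∅

For each x ∈ X, list the open sets U ∈ τ with x ∈ U, then check whether U ∩ (A ∖ {x}) ≠ ∅ for every such U.
  x = j: open {j} ∋ x has {j} ∩ (A ∖ {j}) = ∅, so x is NOT a limit point.
  x = k: open {j, k} ∋ x has {j, k} ∩ (A ∖ {k}) = ∅, so x is NOT a limit point.
  x = l: open {j, l} ∋ x has {j, l} ∩ (A ∖ {l}) = ∅, so x is NOT a limit point.
Collecting: A' = ∅.


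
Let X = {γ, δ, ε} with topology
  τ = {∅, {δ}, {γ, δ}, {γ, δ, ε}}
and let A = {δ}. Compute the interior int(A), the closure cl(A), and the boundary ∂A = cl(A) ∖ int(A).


int(A) = {δ}, cl(A) = {γ, δ, ε}, ∂A = {γ, ε}.

Closed sets in (X, τ) are complements of opens:
  closed(X, τ) = {∅, {ε}, {γ, ε}, {γ, δ, ε}}.
int(A) = ⋃ {U ∈ τ : U ⊆ A}. Opens contained in A: ∅, {δ}.
Taking the union of these: int(A) = {δ}.
cl(A) = ⋂ {C closed : A ⊆ C}. Closed sets containing A: {γ, δ, ε}.
Intersecting these: cl(A) = {γ, δ, ε}.
∂A = cl(A) ∖ int(A) = {γ, δ, ε} ∖ {δ} = {γ, ε}.


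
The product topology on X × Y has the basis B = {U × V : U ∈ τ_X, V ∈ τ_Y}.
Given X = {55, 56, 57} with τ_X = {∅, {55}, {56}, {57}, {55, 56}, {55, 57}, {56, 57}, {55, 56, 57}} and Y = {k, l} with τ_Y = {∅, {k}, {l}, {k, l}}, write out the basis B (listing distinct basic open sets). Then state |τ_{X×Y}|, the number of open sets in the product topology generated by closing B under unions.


Basis B = {∅ × ∅, {55} × {k}, {55} × {l}, {56} × {k}, {56} × {l}, {57} × {k}, {57} × {l}, {55} × {k, l}, {55, 56} × {k}, {55, 57} × {k}, {55, 56} × {l}, {55, 57} × {l}, {56} × {k, l}, {56, 57} × {k}, {56, 57} × {l}, {57} × {k, l}, {55, 56, 57} × {k}, {55, 56, 57} × {l}, {55, 56} × {k, l}, {55, 57} × {k, l}, {56, 57} × {k, l}, {55, 56, 57} × {k, l}}; |τ_{X×Y}| = 64.

Enumerate products U × V with U ∈ τ_X, V ∈ τ_Y (deduplicated):
  ∅ × ∅ = {} (∅)
  {55} × {k} = {(55,k)}
  {55} × {l} = {(55,l)}
  {56} × {k} = {(56,k)}
  {56} × {l} = {(56,l)}
  {57} × {k} = {(57,k)}
  {57} × {l} = {(57,l)}
  {55} × {k, l} = {(55,k), (55,l)}
  {55, 56} × {k} = {(55,k), (56,k)}
  {55, 57} × {k} = {(55,k), (57,k)}
  {55, 56} × {l} = {(55,l), (56,l)}
  {55, 57} × {l} = {(55,l), (57,l)}
  {56} × {k, l} = {(56,k), (56,l)}
  {56, 57} × {k} = {(56,k), (57,k)}
  {56, 57} × {l} = {(56,l), (57,l)}
  {57} × {k, l} = {(57,k), (57,l)}
  {55, 56, 57} × {k} = {(55,k), (56,k), (57,k)}
  {55, 56, 57} × {l} = {(55,l), (56,l), (57,l)}
  {55, 56} × {k, l} = {(55,k), (55,l), (56,k), (56,l)}
  {55, 57} × {k, l} = {(55,k), (55,l), (57,k), (57,l)}
  {56, 57} × {k, l} = {(56,k), (56,l), (57,k), (57,l)}
  {55, 56, 57} × {k, l} = {(55,k), (55,l), (56,k), (56,l), (57,k), (57,l)}
These 22 distinct sets form the basis B.
Close under arbitrary unions to get τ_{X×Y}; counting gives |τ_{X×Y}| = 64.


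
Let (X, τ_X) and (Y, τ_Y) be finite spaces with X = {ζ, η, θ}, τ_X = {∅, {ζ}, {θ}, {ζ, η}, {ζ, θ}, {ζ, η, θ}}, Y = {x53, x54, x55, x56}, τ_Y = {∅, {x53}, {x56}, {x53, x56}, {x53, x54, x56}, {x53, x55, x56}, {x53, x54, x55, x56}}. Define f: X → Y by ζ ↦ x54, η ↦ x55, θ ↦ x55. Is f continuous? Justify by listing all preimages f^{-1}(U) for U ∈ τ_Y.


f is NOT continuous.

Compute f^{-1}(U) for each U ∈ τ_Y:
  U = ∅: f^{-1}(U) = ∅ ∈ τ_X ✓.
  U = {x53}: f^{-1}(U) = ∅ ∈ τ_X ✓.
  U = {x56}: f^{-1}(U) = ∅ ∈ τ_X ✓.
  U = {x53, x56}: f^{-1}(U) = ∅ ∈ τ_X ✓.
  U = {x53, x54, x56}: f^{-1}(U) = {ζ} ∈ τ_X ✓.
  U = {x53, x55, x56}: f^{-1}(U) = {η, θ} ∉ τ_X ✗.
  U = {x53, x54, x55, x56}: f^{-1}(U) = {ζ, η, θ} ∈ τ_X ✓.
Found U = {x53, x55, x56} with f^{-1}(U) = {η, θ} not in τ_X. Therefore f is NOT continuous.


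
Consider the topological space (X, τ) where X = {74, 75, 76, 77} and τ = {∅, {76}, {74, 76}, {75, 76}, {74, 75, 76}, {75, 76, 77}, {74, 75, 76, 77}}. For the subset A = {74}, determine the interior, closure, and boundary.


int(A) = ∅, cl(A) = {74}, ∂A = {74}.

Closed sets in (X, τ) are complements of opens:
  closed(X, τ) = {∅, {74}, {77}, {74, 77}, {75, 77}, {74, 75, 77}, {74, 75, 76, 77}}.
int(A) = ⋃ {U ∈ τ : U ⊆ A}. Opens contained in A: ∅.
Taking the union of these: int(A) = ∅.
cl(A) = ⋂ {C closed : A ⊆ C}. Closed sets containing A: {74}, {74, 77}, {74, 75, 77}, {74, 75, 76, 77}.
Intersecting these: cl(A) = {74}.
∂A = cl(A) ∖ int(A) = {74} ∖ ∅ = {74}.


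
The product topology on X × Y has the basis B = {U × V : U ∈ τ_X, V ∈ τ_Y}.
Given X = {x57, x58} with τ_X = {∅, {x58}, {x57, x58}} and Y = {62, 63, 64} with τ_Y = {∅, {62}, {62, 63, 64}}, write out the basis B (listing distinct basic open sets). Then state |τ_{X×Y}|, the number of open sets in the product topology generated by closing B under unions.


Basis B = {∅ × ∅, {x58} × {62}, {x57, x58} × {62}, {x58} × {62, 63, 64}, {x57, x58} × {62, 63, 64}}; |τ_{X×Y}| = 6.

Enumerate products U × V with U ∈ τ_X, V ∈ τ_Y (deduplicated):
  ∅ × ∅ = {} (∅)
  {x58} × {62} = {(x58,62)}
  {x57, x58} × {62} = {(x57,62), (x58,62)}
  {x58} × {62, 63, 64} = {(x58,62), (x58,63), (x58,64)}
  {x57, x58} × {62, 63, 64} = {(x57,62), (x57,63), (x57,64), (x58,62), (x58,63), (x58,64)}
These 5 distinct sets form the basis B.
Close under arbitrary unions to get τ_{X×Y}; counting gives |τ_{X×Y}| = 6.


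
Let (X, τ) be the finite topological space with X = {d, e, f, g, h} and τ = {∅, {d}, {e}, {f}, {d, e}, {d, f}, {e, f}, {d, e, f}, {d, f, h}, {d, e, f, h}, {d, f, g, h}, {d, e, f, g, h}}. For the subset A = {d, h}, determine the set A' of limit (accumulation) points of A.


A' = {g, h}

For each x ∈ X, list the open sets U ∈ τ with x ∈ U, then check whether U ∩ (A ∖ {x}) ≠ ∅ for every such U.
  x = d: open {d} ∋ x has {d} ∩ (A ∖ {d}) = ∅, so x is NOT a limit point.
  x = e: open {e} ∋ x has {e} ∩ (A ∖ {e}) = ∅, so x is NOT a limit point.
  x = f: open {f} ∋ x has {f} ∩ (A ∖ {f}) = ∅, so x is NOT a limit point.
  x = g: opens ∋ x are {d, f, g, h}, {d, e, f, g, h}; each meets A ∖ {g}, so x IS a limit point.
  x = h: opens ∋ x are {d, f, h}, {d, e, f, h}, {d, f, g, h}, {d, e, f, g, h}; each meets A ∖ {h}, so x IS a limit point.
Collecting: A' = {g, h}.
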